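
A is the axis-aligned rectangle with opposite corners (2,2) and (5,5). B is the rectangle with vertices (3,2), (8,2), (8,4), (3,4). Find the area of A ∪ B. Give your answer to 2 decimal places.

15.00

By inclusion–exclusion:
Individual areas: |A| = 9, |B| = 10.
|A∩B|: x∈[3,5], y∈[2,4] → 2·2 = 4.
|A ∪ B| = 19 − 4 = 15.00.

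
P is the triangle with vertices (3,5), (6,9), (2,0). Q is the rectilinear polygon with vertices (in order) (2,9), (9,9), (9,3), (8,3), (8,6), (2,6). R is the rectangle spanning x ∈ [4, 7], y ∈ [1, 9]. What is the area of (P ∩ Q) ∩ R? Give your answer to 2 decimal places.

The region (P ∩ Q) ∩ R is the polygon with vertices (4.667,6), (4,6), (4,6.333), (6,9).
By the shoelace formula its area is 1.33.

1.33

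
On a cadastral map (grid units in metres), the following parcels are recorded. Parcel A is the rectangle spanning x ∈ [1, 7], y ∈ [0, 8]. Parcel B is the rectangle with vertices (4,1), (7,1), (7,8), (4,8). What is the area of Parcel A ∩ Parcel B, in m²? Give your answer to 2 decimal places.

|Parcel A∩Parcel B|: x∈[4,7], y∈[1,8] → 3·7 = 21.

21.00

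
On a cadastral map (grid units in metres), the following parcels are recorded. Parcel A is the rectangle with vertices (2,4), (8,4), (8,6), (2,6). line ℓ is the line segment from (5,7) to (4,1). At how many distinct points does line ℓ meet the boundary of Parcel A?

The segment meets the boundary at (4.5,4), (4.833,6).

2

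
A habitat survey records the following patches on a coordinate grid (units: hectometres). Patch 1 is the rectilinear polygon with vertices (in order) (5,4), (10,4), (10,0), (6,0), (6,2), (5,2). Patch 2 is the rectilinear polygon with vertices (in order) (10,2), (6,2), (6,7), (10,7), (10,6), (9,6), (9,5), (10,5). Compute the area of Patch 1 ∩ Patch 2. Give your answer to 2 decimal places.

The intersection is the polygon with vertices (10,4), (10,2), (6,2), (6,4).
By the shoelace formula its area is 8.00.

8.00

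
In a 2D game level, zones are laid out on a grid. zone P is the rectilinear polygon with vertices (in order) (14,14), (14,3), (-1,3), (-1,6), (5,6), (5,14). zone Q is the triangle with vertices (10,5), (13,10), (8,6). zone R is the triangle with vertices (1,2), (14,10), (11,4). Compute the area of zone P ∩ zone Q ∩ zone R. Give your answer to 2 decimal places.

The intersection is the polygon with vertices (9.667,7.333), (12.415,9.024), (10,5), (8,6).
By the shoelace formula its area is 5.65.

5.65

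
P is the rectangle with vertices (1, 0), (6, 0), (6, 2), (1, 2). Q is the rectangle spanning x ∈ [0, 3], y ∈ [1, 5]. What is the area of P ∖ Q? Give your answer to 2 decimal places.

|P∩Q|: x∈[1,3], y∈[1,2] → 2·1 = 2.
|P| = 10.
|P ∖ Q| = |P| − |P∩Q| = 10 − 2 = 8.00.

8.00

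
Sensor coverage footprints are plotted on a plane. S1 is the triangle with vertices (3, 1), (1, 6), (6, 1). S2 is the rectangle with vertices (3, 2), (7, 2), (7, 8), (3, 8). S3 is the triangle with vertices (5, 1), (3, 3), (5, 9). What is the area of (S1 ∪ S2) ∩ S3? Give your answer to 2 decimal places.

The region (S1 ∪ S2) ∩ S3 is the polygon with vertices (5,8), (5,2), (5,1), (3,3), (4.667,8).
By the shoelace formula its area is 7.83.

7.83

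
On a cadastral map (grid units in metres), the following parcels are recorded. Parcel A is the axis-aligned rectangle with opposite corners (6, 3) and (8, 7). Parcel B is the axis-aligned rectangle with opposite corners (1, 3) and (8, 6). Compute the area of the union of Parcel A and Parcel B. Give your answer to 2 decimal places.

By inclusion–exclusion:
Individual areas: |Parcel A| = 8, |Parcel B| = 21.
|Parcel A∩Parcel B|: x∈[6,8], y∈[3,6] → 2·3 = 6.
|Parcel A ∪ Parcel B| = 29 − 6 = 23.00.

23.00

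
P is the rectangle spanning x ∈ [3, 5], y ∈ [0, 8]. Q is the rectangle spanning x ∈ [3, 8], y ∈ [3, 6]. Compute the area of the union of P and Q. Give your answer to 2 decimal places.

25.00

By inclusion–exclusion:
Individual areas: |P| = 16, |Q| = 15.
|P∩Q|: x∈[3,5], y∈[3,6] → 2·3 = 6.
|P ∪ Q| = 31 − 6 = 25.00.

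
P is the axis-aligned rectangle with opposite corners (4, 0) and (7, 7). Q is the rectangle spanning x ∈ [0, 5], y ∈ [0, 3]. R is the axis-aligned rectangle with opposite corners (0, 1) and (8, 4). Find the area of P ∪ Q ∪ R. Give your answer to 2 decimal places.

By inclusion–exclusion:
Individual areas: |P| = 21, |Q| = 15, |R| = 24.
|P∩Q|: x∈[4,5], y∈[0,3] → 1·3 = 3.
|P∩R|: x∈[4,7], y∈[1,4] → 3·3 = 9.
|Q∩R|: x∈[0,5], y∈[1,3] → 5·2 = 10.
|P∩Q∩R| = 2.
|P ∪ Q ∪ R| = 60 − 22 + 2 = 40.00.

40.00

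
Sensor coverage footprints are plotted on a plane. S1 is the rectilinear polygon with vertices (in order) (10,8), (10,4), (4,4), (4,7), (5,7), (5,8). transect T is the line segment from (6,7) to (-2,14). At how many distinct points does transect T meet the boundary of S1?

The segment meets the boundary at (5,7.875).

1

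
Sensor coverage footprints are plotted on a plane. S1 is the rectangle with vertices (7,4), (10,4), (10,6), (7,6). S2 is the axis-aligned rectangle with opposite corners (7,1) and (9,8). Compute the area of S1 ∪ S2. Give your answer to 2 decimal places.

By inclusion–exclusion:
Individual areas: |S1| = 6, |S2| = 14.
|S1∩S2|: x∈[7,9], y∈[4,6] → 2·2 = 4.
|S1 ∪ S2| = 20 − 4 = 16.00.

16.00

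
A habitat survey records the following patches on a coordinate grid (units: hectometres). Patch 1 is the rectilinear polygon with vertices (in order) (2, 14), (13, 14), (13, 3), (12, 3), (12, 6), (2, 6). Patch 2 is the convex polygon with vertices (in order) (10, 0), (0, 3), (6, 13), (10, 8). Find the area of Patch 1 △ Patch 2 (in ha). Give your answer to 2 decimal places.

|Patch 1| = 91, |Patch 2| = 75, |Patch 1∩Patch 2| = 32.6667.
|Patch 1 △ Patch 2| = |Patch 1| + |Patch 2| − 2·|Patch 1∩Patch 2| = 91 + 75 − 65.3333 = 100.67.

100.67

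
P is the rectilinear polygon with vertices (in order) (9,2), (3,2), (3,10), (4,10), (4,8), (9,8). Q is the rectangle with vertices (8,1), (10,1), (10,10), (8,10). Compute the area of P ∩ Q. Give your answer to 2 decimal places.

The intersection is the polygon with vertices (8,2), (8,8), (9,8), (9,2).
By the shoelace formula its area is 6.00.

6.00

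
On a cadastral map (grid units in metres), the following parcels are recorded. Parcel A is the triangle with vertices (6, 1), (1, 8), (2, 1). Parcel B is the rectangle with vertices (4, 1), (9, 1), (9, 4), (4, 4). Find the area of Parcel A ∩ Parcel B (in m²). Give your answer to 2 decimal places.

2.80

The intersection is the polygon with vertices (6,1), (4,1), (4,3.8).
By the shoelace formula its area is 2.80.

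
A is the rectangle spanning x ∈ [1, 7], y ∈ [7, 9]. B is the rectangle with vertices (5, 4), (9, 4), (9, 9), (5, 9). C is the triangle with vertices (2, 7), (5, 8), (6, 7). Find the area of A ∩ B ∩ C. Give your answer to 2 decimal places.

The intersection is the polygon with vertices (5,7), (5,8), (6,7).
By the shoelace formula its area is 0.50.

0.50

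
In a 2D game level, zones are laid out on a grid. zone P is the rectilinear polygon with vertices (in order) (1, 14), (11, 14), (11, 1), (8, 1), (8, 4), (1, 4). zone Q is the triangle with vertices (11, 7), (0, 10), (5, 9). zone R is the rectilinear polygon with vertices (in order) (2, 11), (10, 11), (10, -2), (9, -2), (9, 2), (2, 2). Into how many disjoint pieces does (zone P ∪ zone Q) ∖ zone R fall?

(zone P ∪ zone Q) ∖ zone R splits into 2 disjoint pieces (area 47.0364, area 1).

2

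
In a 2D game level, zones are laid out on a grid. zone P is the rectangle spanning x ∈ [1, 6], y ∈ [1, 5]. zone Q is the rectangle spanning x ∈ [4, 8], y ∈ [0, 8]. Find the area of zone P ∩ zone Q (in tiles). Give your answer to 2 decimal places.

8.00

|zone P∩zone Q|: x∈[4,6], y∈[1,5] → 2·4 = 8.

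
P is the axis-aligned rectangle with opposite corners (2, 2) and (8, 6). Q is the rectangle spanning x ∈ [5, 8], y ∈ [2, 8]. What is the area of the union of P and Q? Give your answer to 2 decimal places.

30.00

By inclusion–exclusion:
Individual areas: |P| = 24, |Q| = 18.
|P∩Q|: x∈[5,8], y∈[2,6] → 3·4 = 12.
|P ∪ Q| = 42 − 12 = 30.00.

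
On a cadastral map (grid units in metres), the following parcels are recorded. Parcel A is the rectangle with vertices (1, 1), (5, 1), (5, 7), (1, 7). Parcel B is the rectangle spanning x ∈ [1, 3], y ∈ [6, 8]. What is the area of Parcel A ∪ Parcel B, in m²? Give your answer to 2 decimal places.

26.00

By inclusion–exclusion:
Individual areas: |Parcel A| = 24, |Parcel B| = 4.
|Parcel A∩Parcel B|: x∈[1,3], y∈[6,7] → 2·1 = 2.
|Parcel A ∪ Parcel B| = 28 − 2 = 26.00.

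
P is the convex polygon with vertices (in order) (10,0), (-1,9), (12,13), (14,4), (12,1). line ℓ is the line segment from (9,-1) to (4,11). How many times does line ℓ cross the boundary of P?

2

The segment meets the boundary at (4.17,10.591), (7.851,1.759).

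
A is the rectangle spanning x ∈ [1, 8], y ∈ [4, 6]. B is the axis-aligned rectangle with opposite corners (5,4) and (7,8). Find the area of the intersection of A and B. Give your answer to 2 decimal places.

4.00

|A∩B|: x∈[5,7], y∈[4,6] → 2·2 = 4.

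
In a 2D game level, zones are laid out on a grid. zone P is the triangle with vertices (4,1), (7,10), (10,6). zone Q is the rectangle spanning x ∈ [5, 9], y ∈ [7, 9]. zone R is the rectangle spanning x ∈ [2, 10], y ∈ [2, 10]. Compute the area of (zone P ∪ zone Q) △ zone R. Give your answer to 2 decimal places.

|zone P ∪ zone Q| = 23.2083.
|(zone P ∪ zone Q) ∩ zone R| = 22.775.
|(zone P ∪ zone Q) △ zone R| = 23.2083 + 64 − 45.55 = 41.66.

41.66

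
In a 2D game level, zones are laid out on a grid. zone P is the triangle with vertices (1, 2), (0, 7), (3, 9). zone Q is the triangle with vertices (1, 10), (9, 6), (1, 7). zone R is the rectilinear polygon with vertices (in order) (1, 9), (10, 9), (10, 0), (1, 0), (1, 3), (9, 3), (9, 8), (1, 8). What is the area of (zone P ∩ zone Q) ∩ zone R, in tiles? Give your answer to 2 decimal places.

0.61

The region (zone P ∩ zone Q) ∩ zone R is the polygon with vertices (2.714,8), (1.5,8), (3,9).
By the shoelace formula its area is 0.61.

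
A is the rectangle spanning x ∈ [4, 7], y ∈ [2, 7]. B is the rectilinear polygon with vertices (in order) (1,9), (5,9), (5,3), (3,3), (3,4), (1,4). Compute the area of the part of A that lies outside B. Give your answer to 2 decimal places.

|A| = 15, |A∩B| = 4.
|A ∖ B| = |A| − |A∩B| = 15 − 4 = 11.00.

11.00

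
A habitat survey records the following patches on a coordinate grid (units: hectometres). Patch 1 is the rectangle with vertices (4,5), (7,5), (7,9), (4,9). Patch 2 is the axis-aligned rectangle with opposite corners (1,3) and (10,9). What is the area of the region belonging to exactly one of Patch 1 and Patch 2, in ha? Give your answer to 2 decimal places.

42.00

|Patch 1∩Patch 2|: x∈[4,7], y∈[5,9] → 3·4 = 12.
|Patch 1 △ Patch 2| = |Patch 1| + |Patch 2| − 2·|Patch 1∩Patch 2| = 12 + 54 − 24 = 42.00.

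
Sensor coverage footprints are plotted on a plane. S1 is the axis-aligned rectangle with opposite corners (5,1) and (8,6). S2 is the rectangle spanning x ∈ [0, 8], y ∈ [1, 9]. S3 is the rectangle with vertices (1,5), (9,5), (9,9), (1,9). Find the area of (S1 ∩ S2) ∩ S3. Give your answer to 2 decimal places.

The region (S1 ∩ S2) ∩ S3 is the polygon with vertices (5,6), (8,6), (8,5), (5,5).
By the shoelace formula its area is 3.00.

3.00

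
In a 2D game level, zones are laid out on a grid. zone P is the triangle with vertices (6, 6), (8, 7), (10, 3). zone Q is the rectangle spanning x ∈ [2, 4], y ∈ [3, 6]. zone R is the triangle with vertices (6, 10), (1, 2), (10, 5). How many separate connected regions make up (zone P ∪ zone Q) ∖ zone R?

2

(zone P ∪ zone Q) ∖ zone R splits into 2 disjoint pieces (area 0.989, area 1.8).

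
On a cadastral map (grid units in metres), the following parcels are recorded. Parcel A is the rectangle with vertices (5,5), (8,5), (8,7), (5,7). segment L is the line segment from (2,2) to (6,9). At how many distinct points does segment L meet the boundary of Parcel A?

The segment lies entirely outside Parcel A and never meets its boundary.

0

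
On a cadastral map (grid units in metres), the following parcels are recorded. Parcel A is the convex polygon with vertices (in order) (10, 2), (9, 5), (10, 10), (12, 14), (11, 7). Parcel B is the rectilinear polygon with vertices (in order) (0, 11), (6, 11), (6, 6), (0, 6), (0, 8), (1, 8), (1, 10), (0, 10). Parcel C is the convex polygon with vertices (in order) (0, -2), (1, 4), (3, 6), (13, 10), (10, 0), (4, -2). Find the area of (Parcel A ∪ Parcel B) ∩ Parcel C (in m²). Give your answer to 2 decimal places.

10.51

|Parcel A ∪ Parcel B| = 41.
|(Parcel A ∪ Parcel B) ∩ Parcel C| = 10.51.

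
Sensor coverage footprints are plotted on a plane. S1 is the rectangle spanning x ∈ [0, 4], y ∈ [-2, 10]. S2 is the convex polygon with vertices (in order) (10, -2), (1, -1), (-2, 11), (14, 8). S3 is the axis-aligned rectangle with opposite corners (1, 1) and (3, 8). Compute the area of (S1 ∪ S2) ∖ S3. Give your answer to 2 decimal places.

|S1 ∪ S2| = 144.0417.
|(S1 ∪ S2) ∩ S3| = 14.
|(S1 ∪ S2) ∖ S3| = 144.0417 − 14 = 130.04.

130.04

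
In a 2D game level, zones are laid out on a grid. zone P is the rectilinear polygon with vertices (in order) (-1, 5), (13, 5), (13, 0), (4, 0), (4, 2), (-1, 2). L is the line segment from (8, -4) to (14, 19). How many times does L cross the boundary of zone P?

2

The segment meets the boundary at (10.348,5), (9.043,0).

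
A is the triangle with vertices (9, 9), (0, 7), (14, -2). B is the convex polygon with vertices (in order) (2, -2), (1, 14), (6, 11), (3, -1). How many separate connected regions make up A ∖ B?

2

A ∖ B splits into 2 disjoint pieces (area 44.6357, area 0.9185).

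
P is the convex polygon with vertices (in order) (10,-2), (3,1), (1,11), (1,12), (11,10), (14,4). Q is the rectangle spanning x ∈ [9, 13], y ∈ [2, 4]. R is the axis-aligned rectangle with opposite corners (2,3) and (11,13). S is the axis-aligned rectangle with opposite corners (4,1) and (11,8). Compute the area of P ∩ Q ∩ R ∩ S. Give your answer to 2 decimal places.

2.00

The intersection is the polygon with vertices (11,4), (11,3), (9,3), (9,4).
By the shoelace formula its area is 2.00.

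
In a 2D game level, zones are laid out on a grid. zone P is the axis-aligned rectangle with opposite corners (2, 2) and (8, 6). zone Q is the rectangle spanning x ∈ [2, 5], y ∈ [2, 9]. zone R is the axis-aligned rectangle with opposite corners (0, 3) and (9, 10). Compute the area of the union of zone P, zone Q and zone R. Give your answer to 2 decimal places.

69.00

By inclusion–exclusion:
Individual areas: |zone P| = 24, |zone Q| = 21, |zone R| = 63.
|zone P∩zone Q|: x∈[2,5], y∈[2,6] → 3·4 = 12.
|zone P∩zone R|: x∈[2,8], y∈[3,6] → 6·3 = 18.
|zone Q∩zone R|: x∈[2,5], y∈[3,9] → 3·6 = 18.
|zone P∩zone Q∩zone R| = 9.
|zone P ∪ zone Q ∪ zone R| = 108 − 48 + 9 = 69.00.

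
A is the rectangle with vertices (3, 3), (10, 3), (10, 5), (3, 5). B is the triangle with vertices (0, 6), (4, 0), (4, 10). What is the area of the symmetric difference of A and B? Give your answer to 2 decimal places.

30.00

|A| = 14, |B| = 20, |A∩B| = 2.
|A △ B| = |A| + |B| − 2·|A∩B| = 14 + 20 − 4 = 30.00.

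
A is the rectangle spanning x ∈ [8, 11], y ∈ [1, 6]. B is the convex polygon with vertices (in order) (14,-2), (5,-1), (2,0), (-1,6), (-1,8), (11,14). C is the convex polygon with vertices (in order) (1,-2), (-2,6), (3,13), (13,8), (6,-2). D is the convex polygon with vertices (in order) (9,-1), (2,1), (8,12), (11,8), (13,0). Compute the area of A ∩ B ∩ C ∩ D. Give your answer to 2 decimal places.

8.99

The intersection is the polygon with vertices (11,6), (11,5.143), (8.1,1), (8,1), (8,6).
By the shoelace formula its area is 8.99.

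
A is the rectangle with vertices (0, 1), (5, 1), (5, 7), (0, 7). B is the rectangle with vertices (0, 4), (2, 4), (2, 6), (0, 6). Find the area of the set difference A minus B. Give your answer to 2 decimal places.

|A∩B|: x∈[0,2], y∈[4,6] → 2·2 = 4.
|A| = 30.
|A ∖ B| = |A| − |A∩B| = 30 − 4 = 26.00.

26.00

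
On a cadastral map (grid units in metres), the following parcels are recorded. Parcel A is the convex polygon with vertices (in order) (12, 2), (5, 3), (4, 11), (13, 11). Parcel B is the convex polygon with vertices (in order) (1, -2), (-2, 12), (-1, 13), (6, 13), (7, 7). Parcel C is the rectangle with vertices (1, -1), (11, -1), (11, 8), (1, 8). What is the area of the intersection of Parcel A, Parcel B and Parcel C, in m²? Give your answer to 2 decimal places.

The intersection is the polygon with vertices (7,7), (4.895,3.842), (4.375,8), (6.833,8).
By the shoelace formula its area is 6.43.

6.43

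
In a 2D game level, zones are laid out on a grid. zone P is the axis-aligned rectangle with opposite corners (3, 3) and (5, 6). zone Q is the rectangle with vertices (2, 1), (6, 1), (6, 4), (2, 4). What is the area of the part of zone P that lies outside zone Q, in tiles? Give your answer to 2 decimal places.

4.00

|zone P∩zone Q|: x∈[3,5], y∈[3,4] → 2·1 = 2.
|zone P| = 6.
|zone P ∖ zone Q| = |zone P| − |zone P∩zone Q| = 6 − 2 = 4.00.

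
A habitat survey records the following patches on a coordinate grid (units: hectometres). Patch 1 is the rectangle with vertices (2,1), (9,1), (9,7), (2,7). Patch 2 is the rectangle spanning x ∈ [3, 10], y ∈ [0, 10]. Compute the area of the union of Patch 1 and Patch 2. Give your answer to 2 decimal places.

By inclusion–exclusion:
Individual areas: |Patch 1| = 42, |Patch 2| = 70.
|Patch 1∩Patch 2|: x∈[3,9], y∈[1,7] → 6·6 = 36.
|Patch 1 ∪ Patch 2| = 112 − 36 = 76.00.

76.00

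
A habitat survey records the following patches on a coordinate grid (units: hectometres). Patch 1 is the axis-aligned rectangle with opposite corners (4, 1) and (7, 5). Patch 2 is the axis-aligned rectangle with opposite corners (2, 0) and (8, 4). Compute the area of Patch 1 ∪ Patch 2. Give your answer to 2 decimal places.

27.00

By inclusion–exclusion:
Individual areas: |Patch 1| = 12, |Patch 2| = 24.
|Patch 1∩Patch 2|: x∈[4,7], y∈[1,4] → 3·3 = 9.
|Patch 1 ∪ Patch 2| = 36 − 9 = 27.00.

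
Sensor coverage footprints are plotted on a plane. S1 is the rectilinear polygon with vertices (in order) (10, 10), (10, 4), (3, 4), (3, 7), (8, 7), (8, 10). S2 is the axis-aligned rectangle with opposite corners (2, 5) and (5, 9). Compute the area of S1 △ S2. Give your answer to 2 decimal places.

31.00

|S1| = 27, |S2| = 12, |S1∩S2| = 4.
|S1 △ S2| = |S1| + |S2| − 2·|S1∩S2| = 27 + 12 − 8 = 31.00.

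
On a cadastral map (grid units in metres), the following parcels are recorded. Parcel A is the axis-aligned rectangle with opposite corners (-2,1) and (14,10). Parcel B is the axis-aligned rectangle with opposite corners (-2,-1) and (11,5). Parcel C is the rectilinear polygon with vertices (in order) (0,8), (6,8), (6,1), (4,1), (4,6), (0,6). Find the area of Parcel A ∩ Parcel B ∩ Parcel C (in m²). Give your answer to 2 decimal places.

The intersection is the polygon with vertices (6,5), (6,1), (4,1), (4,5).
By the shoelace formula its area is 8.00.

8.00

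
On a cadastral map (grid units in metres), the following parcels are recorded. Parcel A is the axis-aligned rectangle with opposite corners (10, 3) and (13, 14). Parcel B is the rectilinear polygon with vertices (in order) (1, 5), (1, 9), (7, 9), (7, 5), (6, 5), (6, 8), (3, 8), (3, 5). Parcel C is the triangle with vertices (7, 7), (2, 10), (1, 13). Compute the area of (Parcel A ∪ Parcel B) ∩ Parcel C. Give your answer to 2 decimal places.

|Parcel A ∪ Parcel B| = 48.
|(Parcel A ∪ Parcel B) ∩ Parcel C| = 1.20.

1.20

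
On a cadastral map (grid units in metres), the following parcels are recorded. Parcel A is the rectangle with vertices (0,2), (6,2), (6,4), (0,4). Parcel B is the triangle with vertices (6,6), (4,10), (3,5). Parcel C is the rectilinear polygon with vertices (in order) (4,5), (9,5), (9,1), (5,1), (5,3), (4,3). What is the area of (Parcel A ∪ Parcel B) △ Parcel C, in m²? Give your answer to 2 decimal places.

|Parcel A ∪ Parcel B| = 19.
|(Parcel A ∪ Parcel B) ∩ Parcel C| = 3.
|(Parcel A ∪ Parcel B) △ Parcel C| = 19 + 18 − 6 = 31.00.

31.00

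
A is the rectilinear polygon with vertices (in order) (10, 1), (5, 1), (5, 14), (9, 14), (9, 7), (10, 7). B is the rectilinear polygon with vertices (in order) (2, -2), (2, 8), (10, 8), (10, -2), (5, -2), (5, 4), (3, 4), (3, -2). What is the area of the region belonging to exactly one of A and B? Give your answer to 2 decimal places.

|A| = 58, |B| = 68, |A∩B| = 34.
|A △ B| = |A| + |B| − 2·|A∩B| = 58 + 68 − 68 = 58.00.

58.00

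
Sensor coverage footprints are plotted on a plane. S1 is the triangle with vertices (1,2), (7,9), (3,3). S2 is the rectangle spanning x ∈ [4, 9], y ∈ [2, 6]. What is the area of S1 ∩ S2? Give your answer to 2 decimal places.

0.64

The intersection is the polygon with vertices (4.429,6), (5,6), (4,4.5), (4,5.5).
By the shoelace formula its area is 0.64.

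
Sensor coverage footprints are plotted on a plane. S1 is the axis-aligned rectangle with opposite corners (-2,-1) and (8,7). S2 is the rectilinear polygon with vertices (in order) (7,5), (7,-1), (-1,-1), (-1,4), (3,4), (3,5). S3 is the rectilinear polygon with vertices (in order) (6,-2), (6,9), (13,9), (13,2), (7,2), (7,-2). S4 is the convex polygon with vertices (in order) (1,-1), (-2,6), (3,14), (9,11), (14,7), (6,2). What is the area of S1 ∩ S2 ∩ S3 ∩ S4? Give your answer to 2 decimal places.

The intersection is the polygon with vertices (7,2.625), (6,2), (6,5), (7,5).
By the shoelace formula its area is 2.69.

2.69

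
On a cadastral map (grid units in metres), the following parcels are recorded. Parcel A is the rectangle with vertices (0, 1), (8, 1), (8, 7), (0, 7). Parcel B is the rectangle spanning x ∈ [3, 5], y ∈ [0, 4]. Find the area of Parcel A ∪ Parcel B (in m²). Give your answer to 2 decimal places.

By inclusion–exclusion:
Individual areas: |Parcel A| = 48, |Parcel B| = 8.
|Parcel A∩Parcel B|: x∈[3,5], y∈[1,4] → 2·3 = 6.
|Parcel A ∪ Parcel B| = 56 − 6 = 50.00.

50.00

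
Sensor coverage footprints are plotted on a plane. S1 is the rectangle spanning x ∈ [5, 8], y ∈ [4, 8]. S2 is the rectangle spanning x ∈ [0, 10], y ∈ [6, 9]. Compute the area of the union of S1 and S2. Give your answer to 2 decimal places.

By inclusion–exclusion:
Individual areas: |S1| = 12, |S2| = 30.
|S1∩S2|: x∈[5,8], y∈[6,8] → 3·2 = 6.
|S1 ∪ S2| = 42 − 6 = 36.00.

36.00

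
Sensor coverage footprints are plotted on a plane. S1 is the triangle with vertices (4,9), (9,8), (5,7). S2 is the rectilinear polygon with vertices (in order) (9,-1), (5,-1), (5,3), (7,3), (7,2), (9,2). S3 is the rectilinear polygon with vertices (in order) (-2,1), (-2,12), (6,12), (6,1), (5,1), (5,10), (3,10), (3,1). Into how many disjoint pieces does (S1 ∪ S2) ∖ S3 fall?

3

(S1 ∪ S2) ∖ S3 splits into 3 disjoint pieces (area 0.9, area 2.025, area 12).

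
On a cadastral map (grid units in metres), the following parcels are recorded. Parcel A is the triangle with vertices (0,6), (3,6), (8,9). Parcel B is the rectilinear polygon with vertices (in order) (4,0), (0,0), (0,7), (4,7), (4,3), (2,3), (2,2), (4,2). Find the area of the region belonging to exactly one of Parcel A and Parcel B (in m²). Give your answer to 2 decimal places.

|Parcel A| = 4.5, |Parcel B| = 26, |Parcel A∩Parcel B| = 2.3667.
|Parcel A △ Parcel B| = |Parcel A| + |Parcel B| − 2·|Parcel A∩Parcel B| = 4.5 + 26 − 4.7333 = 25.77.

25.77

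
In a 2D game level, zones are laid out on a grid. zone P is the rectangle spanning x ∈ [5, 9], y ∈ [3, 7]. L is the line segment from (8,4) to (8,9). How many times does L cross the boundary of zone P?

The segment meets the boundary at (8,7).

1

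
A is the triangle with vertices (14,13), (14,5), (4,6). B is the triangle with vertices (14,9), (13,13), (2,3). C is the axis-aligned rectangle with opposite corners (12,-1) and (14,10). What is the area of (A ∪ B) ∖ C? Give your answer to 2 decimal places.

34.88

|A ∪ B| = 44.6833.
|(A ∪ B) ∩ C| = 9.8.
|(A ∪ B) ∖ C| = 44.6833 − 9.8 = 34.88.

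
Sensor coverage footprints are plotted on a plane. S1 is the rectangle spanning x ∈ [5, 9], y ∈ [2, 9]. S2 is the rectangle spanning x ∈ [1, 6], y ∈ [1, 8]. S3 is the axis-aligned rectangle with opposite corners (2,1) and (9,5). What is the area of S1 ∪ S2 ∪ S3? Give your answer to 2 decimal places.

60.00

By inclusion–exclusion:
Individual areas: |S1| = 28, |S2| = 35, |S3| = 28.
|S1∩S2|: x∈[5,6], y∈[2,8] → 1·6 = 6.
|S1∩S3|: x∈[5,9], y∈[2,5] → 4·3 = 12.
|S2∩S3|: x∈[2,6], y∈[1,5] → 4·4 = 16.
|S1∩S2∩S3| = 3.
|S1 ∪ S2 ∪ S3| = 91 − 34 + 3 = 60.00.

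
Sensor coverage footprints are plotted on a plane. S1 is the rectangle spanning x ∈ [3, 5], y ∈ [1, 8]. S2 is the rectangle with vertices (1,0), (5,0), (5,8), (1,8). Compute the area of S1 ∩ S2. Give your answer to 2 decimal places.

14.00

|S1∩S2|: x∈[3,5], y∈[1,8] → 2·7 = 14.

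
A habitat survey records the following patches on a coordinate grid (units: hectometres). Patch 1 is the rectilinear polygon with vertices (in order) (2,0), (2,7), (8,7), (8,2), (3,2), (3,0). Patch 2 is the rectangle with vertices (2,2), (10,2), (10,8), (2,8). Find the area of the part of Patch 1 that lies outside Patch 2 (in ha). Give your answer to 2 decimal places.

|Patch 1| = 32, |Patch 1∩Patch 2| = 30.
|Patch 1 ∖ Patch 2| = |Patch 1| − |Patch 1∩Patch 2| = 32 − 30 = 2.00.

2.00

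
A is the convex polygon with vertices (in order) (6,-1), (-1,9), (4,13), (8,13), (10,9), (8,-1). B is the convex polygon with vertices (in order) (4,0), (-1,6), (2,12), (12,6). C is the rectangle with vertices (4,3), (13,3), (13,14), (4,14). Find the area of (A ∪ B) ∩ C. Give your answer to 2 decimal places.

The region (A ∪ B) ∩ C is the polygon with vertices (8,13), (10,9), (9.679,7.393), (12,6), (8.941,3.706), (8.8,3), (4,3), (4,13).
By the shoelace formula its area is 57.19.

57.19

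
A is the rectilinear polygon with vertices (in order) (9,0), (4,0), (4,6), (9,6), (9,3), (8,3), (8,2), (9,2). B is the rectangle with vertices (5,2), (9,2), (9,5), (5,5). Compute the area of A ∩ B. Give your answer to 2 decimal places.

11.00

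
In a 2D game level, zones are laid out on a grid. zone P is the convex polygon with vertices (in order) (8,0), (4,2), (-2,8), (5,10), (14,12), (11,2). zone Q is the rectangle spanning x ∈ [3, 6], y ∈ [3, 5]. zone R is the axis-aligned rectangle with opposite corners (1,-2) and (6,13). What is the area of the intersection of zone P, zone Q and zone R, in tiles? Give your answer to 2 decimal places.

6.00

The intersection is the polygon with vertices (6,5), (6,3), (3,3), (3,5).
By the shoelace formula its area is 6.00.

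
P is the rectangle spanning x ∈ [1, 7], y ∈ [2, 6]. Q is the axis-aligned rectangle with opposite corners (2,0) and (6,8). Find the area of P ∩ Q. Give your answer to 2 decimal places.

16.00

|P∩Q|: x∈[2,6], y∈[2,6] → 4·4 = 16.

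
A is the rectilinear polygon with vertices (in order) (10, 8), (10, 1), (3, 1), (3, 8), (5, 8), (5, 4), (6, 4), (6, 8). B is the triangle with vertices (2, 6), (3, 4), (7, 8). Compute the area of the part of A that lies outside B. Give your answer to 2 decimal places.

41.10

|A| = 45, |A∩B| = 3.9.
|A ∖ B| = |A| − |A∩B| = 45 − 3.9 = 41.10.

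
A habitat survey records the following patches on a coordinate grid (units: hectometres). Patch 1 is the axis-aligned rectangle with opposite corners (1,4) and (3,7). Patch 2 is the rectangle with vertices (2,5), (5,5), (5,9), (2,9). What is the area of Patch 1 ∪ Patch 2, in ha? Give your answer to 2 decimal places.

16.00

By inclusion–exclusion:
Individual areas: |Patch 1| = 6, |Patch 2| = 12.
|Patch 1∩Patch 2|: x∈[2,3], y∈[5,7] → 1·2 = 2.
|Patch 1 ∪ Patch 2| = 18 − 2 = 16.00.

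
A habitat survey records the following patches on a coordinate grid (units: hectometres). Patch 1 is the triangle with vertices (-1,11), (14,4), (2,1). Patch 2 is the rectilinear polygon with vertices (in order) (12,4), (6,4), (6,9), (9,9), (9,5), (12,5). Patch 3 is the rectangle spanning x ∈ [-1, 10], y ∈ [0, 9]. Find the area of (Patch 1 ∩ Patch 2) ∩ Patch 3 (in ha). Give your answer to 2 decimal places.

The region (Patch 1 ∩ Patch 2) ∩ Patch 3 is the polygon with vertices (9,5), (10,5), (10,4), (6,4), (6,7.733), (9,6.333).
By the shoelace formula its area is 10.10.

10.10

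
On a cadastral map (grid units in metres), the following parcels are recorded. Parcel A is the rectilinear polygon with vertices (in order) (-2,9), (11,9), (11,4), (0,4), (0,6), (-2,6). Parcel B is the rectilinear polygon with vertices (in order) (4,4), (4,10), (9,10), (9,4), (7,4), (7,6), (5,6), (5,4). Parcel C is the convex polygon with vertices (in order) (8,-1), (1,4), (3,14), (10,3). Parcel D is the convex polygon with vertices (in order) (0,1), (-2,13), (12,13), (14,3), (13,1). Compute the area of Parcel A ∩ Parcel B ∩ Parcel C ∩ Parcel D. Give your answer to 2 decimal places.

14.76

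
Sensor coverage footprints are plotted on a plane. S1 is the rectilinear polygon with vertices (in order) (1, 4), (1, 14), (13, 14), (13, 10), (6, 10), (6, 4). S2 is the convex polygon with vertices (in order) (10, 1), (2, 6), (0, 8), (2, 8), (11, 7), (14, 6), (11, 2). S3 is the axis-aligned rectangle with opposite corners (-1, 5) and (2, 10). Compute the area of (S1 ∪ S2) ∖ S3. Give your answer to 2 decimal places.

106.59

|S1 ∪ S2| = 112.0889.
|(S1 ∪ S2) ∩ S3| = 5.5.
|(S1 ∪ S2) ∖ S3| = 112.0889 − 5.5 = 106.59.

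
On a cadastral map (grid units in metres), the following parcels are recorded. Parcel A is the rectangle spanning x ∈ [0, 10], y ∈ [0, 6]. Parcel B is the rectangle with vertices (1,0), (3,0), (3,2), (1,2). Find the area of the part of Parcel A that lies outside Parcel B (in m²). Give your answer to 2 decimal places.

56.00

|Parcel A∩Parcel B|: x∈[1,3], y∈[0,2] → 2·2 = 4.
|Parcel A| = 60.
|Parcel A ∖ Parcel B| = |Parcel A| − |Parcel A∩Parcel B| = 60 − 4 = 56.00.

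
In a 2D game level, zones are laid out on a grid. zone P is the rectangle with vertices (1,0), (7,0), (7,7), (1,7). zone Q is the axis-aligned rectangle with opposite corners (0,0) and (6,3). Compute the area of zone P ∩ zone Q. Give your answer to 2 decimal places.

|zone P∩zone Q|: x∈[1,6], y∈[0,3] → 5·3 = 15.

15.00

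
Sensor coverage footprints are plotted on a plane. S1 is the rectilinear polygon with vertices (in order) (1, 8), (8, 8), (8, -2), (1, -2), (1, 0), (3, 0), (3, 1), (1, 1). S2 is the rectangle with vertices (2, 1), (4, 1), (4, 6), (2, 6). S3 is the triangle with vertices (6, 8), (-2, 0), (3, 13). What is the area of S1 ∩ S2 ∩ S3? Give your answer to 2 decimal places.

The intersection is the polygon with vertices (2,6), (4,6), (2,4).
By the shoelace formula its area is 2.00.

2.00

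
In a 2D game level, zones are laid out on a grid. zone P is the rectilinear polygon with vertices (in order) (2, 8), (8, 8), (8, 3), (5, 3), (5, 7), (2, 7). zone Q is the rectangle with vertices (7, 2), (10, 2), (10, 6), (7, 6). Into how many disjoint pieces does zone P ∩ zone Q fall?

1

zone P ∩ zone Q is a single connected region.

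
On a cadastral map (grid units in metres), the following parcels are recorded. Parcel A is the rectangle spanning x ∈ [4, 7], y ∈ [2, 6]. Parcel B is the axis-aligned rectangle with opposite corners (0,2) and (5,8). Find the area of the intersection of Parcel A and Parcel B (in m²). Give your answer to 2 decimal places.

|Parcel A∩Parcel B|: x∈[4,5], y∈[2,6] → 1·4 = 4.

4.00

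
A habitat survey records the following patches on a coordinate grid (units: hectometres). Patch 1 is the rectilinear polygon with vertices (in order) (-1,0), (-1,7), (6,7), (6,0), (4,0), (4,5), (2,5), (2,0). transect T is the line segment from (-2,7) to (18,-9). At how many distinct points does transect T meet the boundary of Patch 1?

The segment meets the boundary at (6,0.6), (4,2.2), (2,3.8), (-1,6.2).

4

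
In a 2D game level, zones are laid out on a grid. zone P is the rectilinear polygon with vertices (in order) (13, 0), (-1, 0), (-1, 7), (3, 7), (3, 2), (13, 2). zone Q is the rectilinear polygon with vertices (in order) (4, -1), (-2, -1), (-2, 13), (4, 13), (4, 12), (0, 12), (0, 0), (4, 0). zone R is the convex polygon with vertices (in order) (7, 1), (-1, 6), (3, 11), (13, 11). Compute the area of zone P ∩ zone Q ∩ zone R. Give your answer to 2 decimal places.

0.91

The intersection is the polygon with vertices (0,7), (0,5.375), (-1,6), (-0.2,7).
By the shoelace formula its area is 0.91.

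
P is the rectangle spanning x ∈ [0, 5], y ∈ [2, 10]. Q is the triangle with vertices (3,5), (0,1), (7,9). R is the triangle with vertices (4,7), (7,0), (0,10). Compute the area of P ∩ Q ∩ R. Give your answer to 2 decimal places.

0.43

The intersection is the polygon with vertices (3.5,5), (3.294,5.294), (4.3,6.3), (4.411,6.041).
By the shoelace formula its area is 0.43.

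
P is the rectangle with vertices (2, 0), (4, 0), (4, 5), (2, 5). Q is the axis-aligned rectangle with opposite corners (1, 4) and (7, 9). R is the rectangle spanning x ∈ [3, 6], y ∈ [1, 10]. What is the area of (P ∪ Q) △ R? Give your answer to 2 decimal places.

29.00

|P ∪ Q| = 38.
|(P ∪ Q) ∩ R| = 18.
|(P ∪ Q) △ R| = 38 + 27 − 36 = 29.00.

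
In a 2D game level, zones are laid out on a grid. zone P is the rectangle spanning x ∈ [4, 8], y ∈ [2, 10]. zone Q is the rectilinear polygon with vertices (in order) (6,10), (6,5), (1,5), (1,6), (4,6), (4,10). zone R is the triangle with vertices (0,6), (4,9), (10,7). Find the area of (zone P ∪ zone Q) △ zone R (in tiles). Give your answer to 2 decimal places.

|zone P ∪ zone Q| = 35.
|(zone P ∪ zone Q) ∩ zone R| = 6.9333.
|(zone P ∪ zone Q) △ zone R| = 35 + 13 − 13.8667 = 34.13.

34.13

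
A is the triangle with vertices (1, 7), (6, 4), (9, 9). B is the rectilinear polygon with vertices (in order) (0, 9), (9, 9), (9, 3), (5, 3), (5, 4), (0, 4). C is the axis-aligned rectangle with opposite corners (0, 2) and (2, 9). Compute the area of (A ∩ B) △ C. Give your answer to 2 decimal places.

|A ∩ B| = 17.
|(A ∩ B) ∩ C| = 0.425.
|(A ∩ B) △ C| = 17 + 14 − 0.85 = 30.15.

30.15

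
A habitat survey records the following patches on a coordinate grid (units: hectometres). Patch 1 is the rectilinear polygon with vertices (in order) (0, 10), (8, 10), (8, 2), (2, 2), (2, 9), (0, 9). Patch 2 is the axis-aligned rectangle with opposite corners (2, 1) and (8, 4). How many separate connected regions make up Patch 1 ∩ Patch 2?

Patch 1 ∩ Patch 2 is a single connected region.

1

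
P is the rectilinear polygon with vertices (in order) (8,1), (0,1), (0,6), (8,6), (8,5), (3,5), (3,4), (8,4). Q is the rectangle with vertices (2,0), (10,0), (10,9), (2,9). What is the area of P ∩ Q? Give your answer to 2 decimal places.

25.00

The intersection is the polygon with vertices (2,1), (2,6), (8,6), (8,5), (3,5), (3,4), (8,4), (8,1).
By the shoelace formula its area is 25.00.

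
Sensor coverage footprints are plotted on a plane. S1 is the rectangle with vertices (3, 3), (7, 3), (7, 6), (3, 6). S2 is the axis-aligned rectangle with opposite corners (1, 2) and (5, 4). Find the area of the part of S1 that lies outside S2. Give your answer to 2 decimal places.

|S1∩S2|: x∈[3,5], y∈[3,4] → 2·1 = 2.
|S1| = 12.
|S1 ∖ S2| = |S1| − |S1∩S2| = 12 − 2 = 10.00.

10.00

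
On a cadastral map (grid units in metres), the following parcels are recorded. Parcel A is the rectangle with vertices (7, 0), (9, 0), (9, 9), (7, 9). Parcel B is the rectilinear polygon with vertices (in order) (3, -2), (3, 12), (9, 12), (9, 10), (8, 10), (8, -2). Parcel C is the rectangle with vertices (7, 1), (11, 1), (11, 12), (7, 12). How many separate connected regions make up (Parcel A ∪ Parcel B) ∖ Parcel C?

1

(Parcel A ∪ Parcel B) ∖ Parcel C is a single connected region.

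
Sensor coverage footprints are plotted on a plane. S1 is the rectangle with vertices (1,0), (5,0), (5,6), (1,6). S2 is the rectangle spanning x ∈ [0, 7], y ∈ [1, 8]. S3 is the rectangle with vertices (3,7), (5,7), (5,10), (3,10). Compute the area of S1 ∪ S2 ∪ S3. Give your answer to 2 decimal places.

57.00

By inclusion–exclusion:
Individual areas: |S1| = 24, |S2| = 49, |S3| = 6.
|S1∩S2|: x∈[1,5], y∈[1,6] → 4·5 = 20.
|S1∩S3| = 0 (no overlap).
|S2∩S3|: x∈[3,5], y∈[7,8] → 2·1 = 2.
|S1∩S2∩S3| = 0.
|S1 ∪ S2 ∪ S3| = 79 − 22 + 0 = 57.00.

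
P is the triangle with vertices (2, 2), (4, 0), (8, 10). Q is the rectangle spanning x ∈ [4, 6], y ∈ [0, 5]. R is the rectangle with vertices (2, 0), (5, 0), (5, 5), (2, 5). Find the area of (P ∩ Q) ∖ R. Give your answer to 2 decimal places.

1.25

|P ∩ Q| = 4.9583.
|(P ∩ Q) ∩ R| = 3.7083.
|(P ∩ Q) ∖ R| = 4.9583 − 3.7083 = 1.25.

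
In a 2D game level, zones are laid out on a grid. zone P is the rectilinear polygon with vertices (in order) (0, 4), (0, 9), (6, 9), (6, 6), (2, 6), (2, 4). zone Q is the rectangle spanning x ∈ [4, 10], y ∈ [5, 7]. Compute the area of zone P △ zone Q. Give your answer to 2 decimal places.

|zone P| = 22, |zone Q| = 12, |zone P∩zone Q| = 2.
|zone P △ zone Q| = |zone P| + |zone Q| − 2·|zone P∩zone Q| = 22 + 12 − 4 = 30.00.

30.00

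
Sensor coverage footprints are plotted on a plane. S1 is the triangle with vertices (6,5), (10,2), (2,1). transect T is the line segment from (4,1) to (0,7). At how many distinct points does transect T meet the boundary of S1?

The segment meets the boundary at (3.2,2.2), (3.846,1.231).

2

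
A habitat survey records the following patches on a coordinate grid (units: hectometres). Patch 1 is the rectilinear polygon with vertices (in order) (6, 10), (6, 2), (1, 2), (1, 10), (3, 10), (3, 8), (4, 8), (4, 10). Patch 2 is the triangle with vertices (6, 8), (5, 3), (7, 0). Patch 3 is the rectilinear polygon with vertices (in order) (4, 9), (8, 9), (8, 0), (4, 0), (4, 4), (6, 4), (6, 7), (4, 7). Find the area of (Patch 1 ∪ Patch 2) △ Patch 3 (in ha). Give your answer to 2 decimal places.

48.67

|Patch 1 ∪ Patch 2| = 41.3333.
|(Patch 1 ∪ Patch 2) ∩ Patch 3| = 11.3333.
|(Patch 1 ∪ Patch 2) △ Patch 3| = 41.3333 + 30 − 22.6667 = 48.67.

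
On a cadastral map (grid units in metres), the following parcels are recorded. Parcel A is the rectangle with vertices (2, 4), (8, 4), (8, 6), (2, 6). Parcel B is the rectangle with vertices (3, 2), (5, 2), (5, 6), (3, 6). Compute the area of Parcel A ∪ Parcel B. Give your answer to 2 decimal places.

16.00

By inclusion–exclusion:
Individual areas: |Parcel A| = 12, |Parcel B| = 8.
|Parcel A∩Parcel B|: x∈[3,5], y∈[4,6] → 2·2 = 4.
|Parcel A ∪ Parcel B| = 20 − 4 = 16.00.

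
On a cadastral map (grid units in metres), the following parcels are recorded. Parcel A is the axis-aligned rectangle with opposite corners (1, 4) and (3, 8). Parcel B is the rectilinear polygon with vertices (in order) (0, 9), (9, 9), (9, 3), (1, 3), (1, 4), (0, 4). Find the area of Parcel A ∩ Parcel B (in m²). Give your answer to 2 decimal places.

8.00

The intersection is the polygon with vertices (1,8), (3,8), (3,4), (1,4).
By the shoelace formula its area is 8.00.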